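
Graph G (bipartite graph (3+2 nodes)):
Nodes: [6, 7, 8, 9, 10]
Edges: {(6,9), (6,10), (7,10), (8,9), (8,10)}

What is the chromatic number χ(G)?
Clique number ω(G) = 2 (lower bound: χ ≥ ω).
The graph is bipartite (no odd cycle), so 2 colors suffice: χ(G) = 2.
A valid 2-coloring: color 1: [9, 10]; color 2: [6, 7, 8].

χ(G) = 2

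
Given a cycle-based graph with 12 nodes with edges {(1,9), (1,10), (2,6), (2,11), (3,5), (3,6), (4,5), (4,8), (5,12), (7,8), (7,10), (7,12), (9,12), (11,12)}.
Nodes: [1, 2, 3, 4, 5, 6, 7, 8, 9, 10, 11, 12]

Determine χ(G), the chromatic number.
Clique number ω(G) = 2 (lower bound: χ ≥ ω).
Odd cycle [5, 4, 8, 7, 12] needs 3 colors (χ ≥ 3).
The coloring below uses 3 colors, so χ(G) = 3.
A valid 3-coloring: color 1: [2, 3, 4, 10, 12]; color 2: [1, 5, 6, 7, 11]; color 3: [8, 9].

χ(G) = 3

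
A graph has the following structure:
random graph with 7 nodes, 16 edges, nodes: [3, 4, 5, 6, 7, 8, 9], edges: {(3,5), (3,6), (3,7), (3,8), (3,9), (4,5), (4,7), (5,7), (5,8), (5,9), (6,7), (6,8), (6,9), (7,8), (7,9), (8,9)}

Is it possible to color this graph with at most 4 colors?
The clique on vertices [3, 5, 7, 8, 9] has size 5 > 4, so it alone needs 5 colors.

No, G is not 4-colorable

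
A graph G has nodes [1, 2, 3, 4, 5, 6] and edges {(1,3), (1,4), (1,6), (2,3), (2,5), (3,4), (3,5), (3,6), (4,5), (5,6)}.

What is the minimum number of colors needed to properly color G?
χ(G) = 3

Clique number ω(G) = 3 (lower bound: χ ≥ ω).
The clique on [1, 3, 4] has size 3, forcing χ ≥ 3, and the coloring below uses 3 colors, so χ(G) = 3.
A valid 3-coloring: color 1: [3]; color 2: [1, 5]; color 3: [2, 4, 6].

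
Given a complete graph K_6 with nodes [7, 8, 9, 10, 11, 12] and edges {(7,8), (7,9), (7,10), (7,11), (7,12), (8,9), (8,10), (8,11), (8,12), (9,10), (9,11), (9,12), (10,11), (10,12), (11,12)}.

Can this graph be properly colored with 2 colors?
The clique on vertices [7, 8, 9, 10, 11, 12] has size 6 > 2, so it alone needs 6 colors.

No, G is not 2-colorable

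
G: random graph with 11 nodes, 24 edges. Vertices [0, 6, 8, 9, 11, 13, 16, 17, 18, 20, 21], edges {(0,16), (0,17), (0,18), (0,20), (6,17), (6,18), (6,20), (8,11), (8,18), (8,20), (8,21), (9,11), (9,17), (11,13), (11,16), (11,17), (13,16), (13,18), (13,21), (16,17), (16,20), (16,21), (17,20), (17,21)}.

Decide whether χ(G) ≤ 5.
A valid 5-coloring: color 1: [8, 13, 17]; color 2: [9, 16, 18]; color 3: [11, 20, 21]; color 4: [0, 6].
(χ(G) = 4 ≤ 5.)

Yes, G is 5-colorable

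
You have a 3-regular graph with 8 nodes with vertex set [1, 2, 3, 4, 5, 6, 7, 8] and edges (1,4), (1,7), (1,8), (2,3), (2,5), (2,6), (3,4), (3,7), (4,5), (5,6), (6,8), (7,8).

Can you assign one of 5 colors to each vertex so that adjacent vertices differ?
Yes, G is 5-colorable

A valid 5-coloring: color 1: [2, 4, 7]; color 2: [3, 5, 8]; color 3: [1, 6].
(χ(G) = 3 ≤ 5.)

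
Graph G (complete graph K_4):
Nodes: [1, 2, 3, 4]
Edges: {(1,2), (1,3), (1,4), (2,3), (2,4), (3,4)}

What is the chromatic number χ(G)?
Clique number ω(G) = 4 (lower bound: χ ≥ ω).
The clique on [1, 2, 3, 4] has size 4, forcing χ ≥ 4, and the coloring below uses 4 colors, so χ(G) = 4.
A valid 4-coloring: color 1: [3]; color 2: [2]; color 3: [1]; color 4: [4].

χ(G) = 4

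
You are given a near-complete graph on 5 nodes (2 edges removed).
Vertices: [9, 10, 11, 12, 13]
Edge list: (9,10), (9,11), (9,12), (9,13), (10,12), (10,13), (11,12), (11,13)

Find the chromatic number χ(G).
χ(G) = 3

Clique number ω(G) = 3 (lower bound: χ ≥ ω).
The clique on [9, 10, 12] has size 3, forcing χ ≥ 3, and the coloring below uses 3 colors, so χ(G) = 3.
A valid 3-coloring: color 1: [9]; color 2: [12, 13]; color 3: [10, 11].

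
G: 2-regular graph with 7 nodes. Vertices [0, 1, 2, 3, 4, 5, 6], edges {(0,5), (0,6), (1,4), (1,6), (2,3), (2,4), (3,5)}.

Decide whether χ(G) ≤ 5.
Yes, G is 5-colorable

A valid 5-coloring: color 1: [0, 3, 4]; color 2: [2, 5, 6]; color 3: [1].
(χ(G) = 3 ≤ 5.)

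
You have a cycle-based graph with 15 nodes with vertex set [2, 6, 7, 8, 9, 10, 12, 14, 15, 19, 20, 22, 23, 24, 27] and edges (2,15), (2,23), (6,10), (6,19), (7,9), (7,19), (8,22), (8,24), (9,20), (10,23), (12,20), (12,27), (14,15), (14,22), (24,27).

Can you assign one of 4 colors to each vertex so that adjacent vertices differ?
A valid 4-coloring: color 1: [2, 8, 9, 10, 12, 14, 19]; color 2: [6, 7, 15, 20, 22, 23, 24]; color 3: [27].
(χ(G) = 3 ≤ 4.)

Yes, G is 4-colorable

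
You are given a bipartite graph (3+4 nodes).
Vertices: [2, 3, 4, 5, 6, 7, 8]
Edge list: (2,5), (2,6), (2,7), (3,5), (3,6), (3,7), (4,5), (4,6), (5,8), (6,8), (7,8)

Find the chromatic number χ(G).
Clique number ω(G) = 2 (lower bound: χ ≥ ω).
The graph is bipartite (no odd cycle), so 2 colors suffice: χ(G) = 2.
A valid 2-coloring: color 1: [5, 6, 7]; color 2: [2, 3, 4, 8].

χ(G) = 2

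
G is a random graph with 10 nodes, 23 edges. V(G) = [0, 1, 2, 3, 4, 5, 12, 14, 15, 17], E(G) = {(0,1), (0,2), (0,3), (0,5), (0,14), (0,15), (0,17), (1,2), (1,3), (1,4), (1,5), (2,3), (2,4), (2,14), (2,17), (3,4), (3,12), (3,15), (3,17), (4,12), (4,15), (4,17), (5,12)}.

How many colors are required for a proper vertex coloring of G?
Clique number ω(G) = 4 (lower bound: χ ≥ ω).
The clique on [0, 1, 2, 3] has size 4, forcing χ ≥ 4, and the coloring below uses 4 colors, so χ(G) = 4.
A valid 4-coloring: color 1: [3, 5, 14]; color 2: [0, 4]; color 3: [2, 12, 15]; color 4: [1, 17].

χ(G) = 4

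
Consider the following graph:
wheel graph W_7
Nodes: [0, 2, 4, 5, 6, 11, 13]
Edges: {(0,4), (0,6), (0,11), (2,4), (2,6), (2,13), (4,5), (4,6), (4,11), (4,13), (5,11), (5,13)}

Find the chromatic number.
χ(G) = 3

Clique number ω(G) = 3 (lower bound: χ ≥ ω).
The clique on [0, 4, 11] has size 3, forcing χ ≥ 3, and the coloring below uses 3 colors, so χ(G) = 3.
A valid 3-coloring: color 1: [4]; color 2: [6, 11, 13]; color 3: [0, 2, 5].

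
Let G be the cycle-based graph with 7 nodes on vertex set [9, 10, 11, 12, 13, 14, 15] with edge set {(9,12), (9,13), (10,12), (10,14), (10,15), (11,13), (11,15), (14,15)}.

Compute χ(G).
χ(G) = 3

Clique number ω(G) = 3 (lower bound: χ ≥ ω).
The clique on [10, 14, 15] has size 3, forcing χ ≥ 3, and the coloring below uses 3 colors, so χ(G) = 3.
A valid 3-coloring: color 1: [9, 10, 11]; color 2: [12, 13, 15]; color 3: [14].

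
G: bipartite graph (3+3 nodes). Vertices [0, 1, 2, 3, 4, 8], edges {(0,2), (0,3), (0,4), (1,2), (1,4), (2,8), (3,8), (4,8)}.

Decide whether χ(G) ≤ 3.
A valid 3-coloring: color 1: [2, 3, 4]; color 2: [0, 1, 8].
(χ(G) = 2 ≤ 3.)

Yes, G is 3-colorable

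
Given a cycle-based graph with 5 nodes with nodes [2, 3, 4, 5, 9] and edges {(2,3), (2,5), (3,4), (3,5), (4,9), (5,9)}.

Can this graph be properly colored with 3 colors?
A valid 3-coloring: color 1: [4, 5]; color 2: [3, 9]; color 3: [2].
(χ(G) = 3 ≤ 3.)

Yes, G is 3-colorable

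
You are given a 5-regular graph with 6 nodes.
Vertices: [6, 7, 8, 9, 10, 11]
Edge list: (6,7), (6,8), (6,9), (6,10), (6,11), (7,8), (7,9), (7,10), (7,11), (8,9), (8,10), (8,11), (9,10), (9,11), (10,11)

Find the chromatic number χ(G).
Clique number ω(G) = 6 (lower bound: χ ≥ ω).
The clique on [6, 7, 8, 9, 10, 11] has size 6, forcing χ ≥ 6, and the coloring below uses 6 colors, so χ(G) = 6.
A valid 6-coloring: color 1: [8]; color 2: [6]; color 3: [9]; color 4: [11]; color 5: [7]; color 6: [10].

χ(G) = 6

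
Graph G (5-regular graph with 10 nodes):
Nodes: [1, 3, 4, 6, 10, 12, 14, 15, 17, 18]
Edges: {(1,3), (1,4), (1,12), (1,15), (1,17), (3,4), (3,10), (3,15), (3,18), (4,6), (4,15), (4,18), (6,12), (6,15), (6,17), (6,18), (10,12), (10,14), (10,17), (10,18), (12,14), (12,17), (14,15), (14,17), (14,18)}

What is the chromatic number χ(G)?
χ(G) = 4

Clique number ω(G) = 4 (lower bound: χ ≥ ω).
The clique on [1, 3, 4, 15] has size 4, forcing χ ≥ 4, and the coloring below uses 4 colors, so χ(G) = 4.
A valid 4-coloring: color 1: [3, 17]; color 2: [1, 6, 14]; color 3: [12, 15, 18]; color 4: [4, 10].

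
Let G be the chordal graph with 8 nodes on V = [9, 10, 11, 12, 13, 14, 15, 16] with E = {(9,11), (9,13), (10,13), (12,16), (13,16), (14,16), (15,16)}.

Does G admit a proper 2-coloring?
A valid 2-coloring: color 1: [9, 10, 16]; color 2: [11, 12, 13, 14, 15].
(χ(G) = 2 ≤ 2.)

Yes, G is 2-colorable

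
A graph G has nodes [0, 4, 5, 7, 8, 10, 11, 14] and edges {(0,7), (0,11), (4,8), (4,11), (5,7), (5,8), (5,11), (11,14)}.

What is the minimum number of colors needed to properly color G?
χ(G) = 2

Clique number ω(G) = 2 (lower bound: χ ≥ ω).
The graph is bipartite (no odd cycle), so 2 colors suffice: χ(G) = 2.
A valid 2-coloring: color 1: [7, 8, 10, 11]; color 2: [0, 4, 5, 14].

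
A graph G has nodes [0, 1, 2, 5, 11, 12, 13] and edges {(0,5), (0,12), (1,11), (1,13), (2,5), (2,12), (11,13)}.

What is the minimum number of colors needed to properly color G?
χ(G) = 3

Clique number ω(G) = 3 (lower bound: χ ≥ ω).
The clique on [1, 11, 13] has size 3, forcing χ ≥ 3, and the coloring below uses 3 colors, so χ(G) = 3.
A valid 3-coloring: color 1: [5, 11, 12]; color 2: [0, 2, 13]; color 3: [1].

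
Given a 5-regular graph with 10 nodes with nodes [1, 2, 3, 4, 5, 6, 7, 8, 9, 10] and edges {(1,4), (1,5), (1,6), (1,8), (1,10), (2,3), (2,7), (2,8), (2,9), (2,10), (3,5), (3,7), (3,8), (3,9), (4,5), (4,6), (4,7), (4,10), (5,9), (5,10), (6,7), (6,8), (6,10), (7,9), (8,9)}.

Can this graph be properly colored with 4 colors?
Yes, G is 4-colorable

A valid 4-coloring: color 1: [2, 5, 6]; color 2: [1, 3]; color 3: [7, 8, 10]; color 4: [4, 9].
(χ(G) = 4 ≤ 4.)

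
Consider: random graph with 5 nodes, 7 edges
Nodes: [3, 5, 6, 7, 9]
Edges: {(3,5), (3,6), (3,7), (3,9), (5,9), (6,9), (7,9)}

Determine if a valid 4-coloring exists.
A valid 4-coloring: color 1: [9]; color 2: [3]; color 3: [5, 6, 7].
(χ(G) = 3 ≤ 4.)

Yes, G is 4-colorable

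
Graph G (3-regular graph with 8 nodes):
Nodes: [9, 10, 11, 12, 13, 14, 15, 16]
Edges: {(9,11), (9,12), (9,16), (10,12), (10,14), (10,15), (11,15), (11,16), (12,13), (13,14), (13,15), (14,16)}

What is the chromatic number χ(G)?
χ(G) = 3

Clique number ω(G) = 3 (lower bound: χ ≥ ω).
The clique on [9, 11, 16] has size 3, forcing χ ≥ 3, and the coloring below uses 3 colors, so χ(G) = 3.
A valid 3-coloring: color 1: [9, 10, 13]; color 2: [11, 12, 14]; color 3: [15, 16].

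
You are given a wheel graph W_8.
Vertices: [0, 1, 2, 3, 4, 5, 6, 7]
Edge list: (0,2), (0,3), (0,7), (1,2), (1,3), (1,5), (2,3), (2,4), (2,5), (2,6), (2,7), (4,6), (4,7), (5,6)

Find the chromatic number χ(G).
Clique number ω(G) = 3 (lower bound: χ ≥ ω).
Odd cycle [3, 0, 7, 4, 6, 5, 1] needs 3 colors (χ ≥ 3).
Vertex 2 is adjacent to every vertex of [0, 1, 3, 4, 5, 6, 7], which already need 3 colors among themselves, so 2 needs a new color (χ ≥ 4).
The coloring below uses 4 colors, so χ(G) = 4.
A valid 4-coloring: color 1: [2]; color 2: [3, 5, 7]; color 3: [0, 1, 4]; color 4: [6].

χ(G) = 4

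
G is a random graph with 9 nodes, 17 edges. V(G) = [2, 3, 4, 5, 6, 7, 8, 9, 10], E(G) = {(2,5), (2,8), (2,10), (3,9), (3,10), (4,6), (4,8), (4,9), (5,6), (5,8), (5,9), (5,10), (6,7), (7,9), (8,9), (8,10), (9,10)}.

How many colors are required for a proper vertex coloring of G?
Clique number ω(G) = 4 (lower bound: χ ≥ ω).
The clique on [5, 8, 9, 10] has size 4, forcing χ ≥ 4, and the coloring below uses 4 colors, so χ(G) = 4.
A valid 4-coloring: color 1: [2, 6, 9]; color 2: [3, 4, 5, 7]; color 3: [8]; color 4: [10].

χ(G) = 4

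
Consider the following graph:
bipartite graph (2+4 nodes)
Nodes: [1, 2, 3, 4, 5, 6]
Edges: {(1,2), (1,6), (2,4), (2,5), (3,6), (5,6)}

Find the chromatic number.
χ(G) = 2

Clique number ω(G) = 2 (lower bound: χ ≥ ω).
The graph is bipartite (no odd cycle), so 2 colors suffice: χ(G) = 2.
A valid 2-coloring: color 1: [2, 6]; color 2: [1, 3, 4, 5].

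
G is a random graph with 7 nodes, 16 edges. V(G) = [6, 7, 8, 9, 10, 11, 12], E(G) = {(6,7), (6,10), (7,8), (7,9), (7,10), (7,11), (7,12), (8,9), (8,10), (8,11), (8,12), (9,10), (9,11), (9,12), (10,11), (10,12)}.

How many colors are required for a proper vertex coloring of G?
Clique number ω(G) = 5 (lower bound: χ ≥ ω).
The clique on [7, 8, 9, 10, 11] has size 5, forcing χ ≥ 5, and the coloring below uses 5 colors, so χ(G) = 5.
A valid 5-coloring: color 1: [10]; color 2: [7]; color 3: [6, 8]; color 4: [9]; color 5: [11, 12].

χ(G) = 5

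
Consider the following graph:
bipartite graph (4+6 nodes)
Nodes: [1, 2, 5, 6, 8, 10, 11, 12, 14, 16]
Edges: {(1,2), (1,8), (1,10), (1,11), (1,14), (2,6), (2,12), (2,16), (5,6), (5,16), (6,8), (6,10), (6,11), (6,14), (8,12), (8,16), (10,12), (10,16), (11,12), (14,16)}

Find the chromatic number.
Clique number ω(G) = 2 (lower bound: χ ≥ ω).
The graph is bipartite (no odd cycle), so 2 colors suffice: χ(G) = 2.
A valid 2-coloring: color 1: [1, 6, 12, 16]; color 2: [2, 5, 8, 10, 11, 14].

χ(G) = 2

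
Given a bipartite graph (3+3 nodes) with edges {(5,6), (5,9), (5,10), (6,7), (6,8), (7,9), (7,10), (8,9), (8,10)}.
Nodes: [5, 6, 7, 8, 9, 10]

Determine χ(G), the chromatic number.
Clique number ω(G) = 2 (lower bound: χ ≥ ω).
The graph is bipartite (no odd cycle), so 2 colors suffice: χ(G) = 2.
A valid 2-coloring: color 1: [5, 7, 8]; color 2: [6, 9, 10].

χ(G) = 2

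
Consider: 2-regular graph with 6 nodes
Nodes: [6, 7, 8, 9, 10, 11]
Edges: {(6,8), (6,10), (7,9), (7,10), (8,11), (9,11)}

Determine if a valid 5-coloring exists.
A valid 5-coloring: color 1: [6, 7, 11]; color 2: [8, 9, 10].
(χ(G) = 2 ≤ 5.)

Yes, G is 5-colorable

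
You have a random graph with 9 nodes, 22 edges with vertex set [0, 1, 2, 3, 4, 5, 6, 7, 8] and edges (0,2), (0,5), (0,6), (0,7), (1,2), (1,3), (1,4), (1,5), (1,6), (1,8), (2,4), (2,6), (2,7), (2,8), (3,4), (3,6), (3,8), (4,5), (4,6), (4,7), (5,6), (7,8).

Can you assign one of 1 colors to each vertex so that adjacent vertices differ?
No, G is not 1-colorable

The clique on vertices [1, 2, 4, 6] has size 4 > 1, so it alone needs 4 colors.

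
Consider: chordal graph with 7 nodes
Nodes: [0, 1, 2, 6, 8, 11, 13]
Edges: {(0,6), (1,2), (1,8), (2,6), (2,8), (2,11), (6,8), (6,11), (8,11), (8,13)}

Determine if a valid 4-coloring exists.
A valid 4-coloring: color 1: [0, 8]; color 2: [1, 6, 13]; color 3: [2]; color 4: [11].
(χ(G) = 4 ≤ 4.)

Yes, G is 4-colorable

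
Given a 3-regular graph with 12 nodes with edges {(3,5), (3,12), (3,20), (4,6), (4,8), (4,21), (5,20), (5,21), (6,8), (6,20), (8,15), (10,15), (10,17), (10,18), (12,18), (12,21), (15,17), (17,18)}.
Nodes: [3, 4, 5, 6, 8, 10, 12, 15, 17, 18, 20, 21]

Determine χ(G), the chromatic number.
χ(G) = 3

Clique number ω(G) = 3 (lower bound: χ ≥ ω).
The clique on [3, 5, 20] has size 3, forcing χ ≥ 3, and the coloring below uses 3 colors, so χ(G) = 3.
A valid 3-coloring: color 1: [5, 8, 10, 12]; color 2: [3, 6, 15, 18, 21]; color 3: [4, 17, 20].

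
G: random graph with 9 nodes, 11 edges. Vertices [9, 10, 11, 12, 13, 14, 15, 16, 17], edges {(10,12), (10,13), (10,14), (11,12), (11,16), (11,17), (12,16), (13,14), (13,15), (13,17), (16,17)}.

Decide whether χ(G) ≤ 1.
No, G is not 1-colorable

The clique on vertices [11, 16, 17] has size 3 > 1, so it alone needs 3 colors.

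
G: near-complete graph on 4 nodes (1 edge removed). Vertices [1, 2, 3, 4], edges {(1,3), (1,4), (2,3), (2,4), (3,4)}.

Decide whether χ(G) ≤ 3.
Yes, G is 3-colorable

A valid 3-coloring: color 1: [4]; color 2: [3]; color 3: [1, 2].
(χ(G) = 3 ≤ 3.)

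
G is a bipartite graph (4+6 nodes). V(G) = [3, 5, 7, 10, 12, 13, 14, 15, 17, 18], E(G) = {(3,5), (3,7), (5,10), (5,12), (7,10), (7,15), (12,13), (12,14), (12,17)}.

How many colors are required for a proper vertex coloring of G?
Clique number ω(G) = 2 (lower bound: χ ≥ ω).
The graph is bipartite (no odd cycle), so 2 colors suffice: χ(G) = 2.
A valid 2-coloring: color 1: [3, 10, 12, 15, 18]; color 2: [5, 7, 13, 14, 17].

χ(G) = 2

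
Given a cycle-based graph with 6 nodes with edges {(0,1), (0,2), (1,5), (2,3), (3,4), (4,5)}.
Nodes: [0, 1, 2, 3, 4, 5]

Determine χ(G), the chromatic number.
χ(G) = 2

Clique number ω(G) = 2 (lower bound: χ ≥ ω).
The graph is bipartite (no odd cycle), so 2 colors suffice: χ(G) = 2.
A valid 2-coloring: color 1: [1, 2, 4]; color 2: [0, 3, 5].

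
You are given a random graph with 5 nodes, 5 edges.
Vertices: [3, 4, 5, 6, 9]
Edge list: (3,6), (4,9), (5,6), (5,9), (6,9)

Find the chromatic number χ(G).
χ(G) = 3

Clique number ω(G) = 3 (lower bound: χ ≥ ω).
The clique on [5, 6, 9] has size 3, forcing χ ≥ 3, and the coloring below uses 3 colors, so χ(G) = 3.
A valid 3-coloring: color 1: [4, 6]; color 2: [3, 9]; color 3: [5].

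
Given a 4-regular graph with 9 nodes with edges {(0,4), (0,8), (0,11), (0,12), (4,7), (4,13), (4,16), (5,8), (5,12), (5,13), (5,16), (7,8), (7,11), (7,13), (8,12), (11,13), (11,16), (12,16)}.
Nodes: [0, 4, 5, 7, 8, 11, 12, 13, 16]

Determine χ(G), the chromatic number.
χ(G) = 3

Clique number ω(G) = 3 (lower bound: χ ≥ ω).
The clique on [0, 8, 12] has size 3, forcing χ ≥ 3, and the coloring below uses 3 colors, so χ(G) = 3.
A valid 3-coloring: color 1: [8, 13, 16]; color 2: [4, 11, 12]; color 3: [0, 5, 7].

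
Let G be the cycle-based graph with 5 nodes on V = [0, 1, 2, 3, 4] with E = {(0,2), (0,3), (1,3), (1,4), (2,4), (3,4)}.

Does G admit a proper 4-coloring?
A valid 4-coloring: color 1: [2, 3]; color 2: [0, 4]; color 3: [1].
(χ(G) = 3 ≤ 4.)

Yes, G is 4-colorable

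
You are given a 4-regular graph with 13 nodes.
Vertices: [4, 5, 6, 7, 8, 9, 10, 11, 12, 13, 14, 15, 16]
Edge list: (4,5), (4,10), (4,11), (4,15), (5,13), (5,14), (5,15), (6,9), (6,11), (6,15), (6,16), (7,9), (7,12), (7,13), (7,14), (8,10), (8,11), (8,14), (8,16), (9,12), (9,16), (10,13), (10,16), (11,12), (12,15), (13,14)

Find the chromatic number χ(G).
Clique number ω(G) = 3 (lower bound: χ ≥ ω).
The clique on [4, 5, 15] has size 3, forcing χ ≥ 3, and the coloring below uses 3 colors, so χ(G) = 3.
A valid 3-coloring: color 1: [4, 12, 13, 16]; color 2: [5, 6, 7, 8]; color 3: [9, 10, 11, 14, 15].

χ(G) = 3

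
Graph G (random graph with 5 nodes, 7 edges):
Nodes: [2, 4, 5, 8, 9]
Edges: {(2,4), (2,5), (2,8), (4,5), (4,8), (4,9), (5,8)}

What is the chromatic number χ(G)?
χ(G) = 4

Clique number ω(G) = 4 (lower bound: χ ≥ ω).
The clique on [2, 4, 5, 8] has size 4, forcing χ ≥ 4, and the coloring below uses 4 colors, so χ(G) = 4.
A valid 4-coloring: color 1: [4]; color 2: [2, 9]; color 3: [5]; color 4: [8].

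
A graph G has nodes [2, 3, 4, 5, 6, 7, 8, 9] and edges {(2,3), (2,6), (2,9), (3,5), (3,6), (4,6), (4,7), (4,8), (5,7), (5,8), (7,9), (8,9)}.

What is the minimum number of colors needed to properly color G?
χ(G) = 3

Clique number ω(G) = 3 (lower bound: χ ≥ ω).
The clique on [2, 3, 6] has size 3, forcing χ ≥ 3, and the coloring below uses 3 colors, so χ(G) = 3.
A valid 3-coloring: color 1: [5, 6, 9]; color 2: [2, 7, 8]; color 3: [3, 4].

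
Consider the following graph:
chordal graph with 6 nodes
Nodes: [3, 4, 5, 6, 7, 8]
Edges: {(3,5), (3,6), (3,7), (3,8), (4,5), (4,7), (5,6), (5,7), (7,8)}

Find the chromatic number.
χ(G) = 3

Clique number ω(G) = 3 (lower bound: χ ≥ ω).
The clique on [3, 7, 8] has size 3, forcing χ ≥ 3, and the coloring below uses 3 colors, so χ(G) = 3.
A valid 3-coloring: color 1: [6, 7]; color 2: [3, 4]; color 3: [5, 8].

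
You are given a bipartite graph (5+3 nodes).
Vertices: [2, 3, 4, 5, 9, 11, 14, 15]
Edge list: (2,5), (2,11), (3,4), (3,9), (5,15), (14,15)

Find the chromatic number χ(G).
Clique number ω(G) = 2 (lower bound: χ ≥ ω).
The graph is bipartite (no odd cycle), so 2 colors suffice: χ(G) = 2.
A valid 2-coloring: color 1: [3, 5, 11, 14]; color 2: [2, 4, 9, 15].

χ(G) = 2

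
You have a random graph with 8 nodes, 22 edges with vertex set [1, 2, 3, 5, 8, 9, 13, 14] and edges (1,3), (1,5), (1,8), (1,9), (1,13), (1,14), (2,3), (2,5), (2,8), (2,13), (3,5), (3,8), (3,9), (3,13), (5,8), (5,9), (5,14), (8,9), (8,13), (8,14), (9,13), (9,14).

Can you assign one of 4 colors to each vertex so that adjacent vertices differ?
The clique on vertices [1, 3, 8, 9, 13] has size 5 > 4, so it alone needs 5 colors.

No, G is not 4-colorable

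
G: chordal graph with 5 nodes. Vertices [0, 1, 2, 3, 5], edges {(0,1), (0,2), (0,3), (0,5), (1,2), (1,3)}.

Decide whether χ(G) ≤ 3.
A valid 3-coloring: color 1: [0]; color 2: [1, 5]; color 3: [2, 3].
(χ(G) = 3 ≤ 3.)

Yes, G is 3-colorable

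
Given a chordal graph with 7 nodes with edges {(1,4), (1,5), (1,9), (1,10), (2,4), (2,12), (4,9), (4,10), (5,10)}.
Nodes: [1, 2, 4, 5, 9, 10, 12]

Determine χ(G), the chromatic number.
χ(G) = 3

Clique number ω(G) = 3 (lower bound: χ ≥ ω).
The clique on [1, 4, 9] has size 3, forcing χ ≥ 3, and the coloring below uses 3 colors, so χ(G) = 3.
A valid 3-coloring: color 1: [4, 5, 12]; color 2: [1, 2]; color 3: [9, 10].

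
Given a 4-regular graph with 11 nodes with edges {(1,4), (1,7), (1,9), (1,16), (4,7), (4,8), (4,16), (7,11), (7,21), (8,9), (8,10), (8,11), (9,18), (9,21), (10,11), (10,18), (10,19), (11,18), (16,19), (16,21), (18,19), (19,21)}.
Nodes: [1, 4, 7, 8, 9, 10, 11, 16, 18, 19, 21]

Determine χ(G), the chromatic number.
Clique number ω(G) = 3 (lower bound: χ ≥ ω).
The clique on [1, 4, 16] has size 3, forcing χ ≥ 3, and the coloring below uses 3 colors, so χ(G) = 3.
A valid 3-coloring: color 1: [4, 9, 11, 19]; color 2: [1, 8, 18, 21]; color 3: [7, 10, 16].

χ(G) = 3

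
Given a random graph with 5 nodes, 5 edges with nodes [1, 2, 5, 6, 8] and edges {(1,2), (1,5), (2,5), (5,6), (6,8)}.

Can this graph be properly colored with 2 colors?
The clique on vertices [1, 2, 5] has size 3 > 2, so it alone needs 3 colors.

No, G is not 2-colorable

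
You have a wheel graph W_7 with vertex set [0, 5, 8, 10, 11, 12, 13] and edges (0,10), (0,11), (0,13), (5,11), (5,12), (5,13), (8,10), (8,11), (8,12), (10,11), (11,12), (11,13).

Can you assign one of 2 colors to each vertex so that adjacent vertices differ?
No, G is not 2-colorable

The clique on vertices [0, 10, 11] has size 3 > 2, so it alone needs 3 colors.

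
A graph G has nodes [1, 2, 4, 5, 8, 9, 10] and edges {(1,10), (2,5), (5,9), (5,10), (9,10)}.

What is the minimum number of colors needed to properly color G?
χ(G) = 3

Clique number ω(G) = 3 (lower bound: χ ≥ ω).
The clique on [5, 9, 10] has size 3, forcing χ ≥ 3, and the coloring below uses 3 colors, so χ(G) = 3.
A valid 3-coloring: color 1: [1, 4, 5, 8]; color 2: [2, 10]; color 3: [9].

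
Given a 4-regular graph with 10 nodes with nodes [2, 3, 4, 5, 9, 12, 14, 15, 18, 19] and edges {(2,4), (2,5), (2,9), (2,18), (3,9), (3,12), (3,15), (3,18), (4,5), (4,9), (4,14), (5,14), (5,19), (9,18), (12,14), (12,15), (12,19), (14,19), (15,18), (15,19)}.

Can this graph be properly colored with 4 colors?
A valid 4-coloring: color 1: [4, 12, 18]; color 2: [2, 3, 19]; color 3: [5, 9, 15]; color 4: [14].
(χ(G) = 4 ≤ 4.)

Yes, G is 4-colorable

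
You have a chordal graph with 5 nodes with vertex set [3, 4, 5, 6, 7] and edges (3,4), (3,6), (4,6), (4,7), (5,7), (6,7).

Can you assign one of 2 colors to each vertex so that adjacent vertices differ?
The clique on vertices [3, 4, 6] has size 3 > 2, so it alone needs 3 colors.

No, G is not 2-colorable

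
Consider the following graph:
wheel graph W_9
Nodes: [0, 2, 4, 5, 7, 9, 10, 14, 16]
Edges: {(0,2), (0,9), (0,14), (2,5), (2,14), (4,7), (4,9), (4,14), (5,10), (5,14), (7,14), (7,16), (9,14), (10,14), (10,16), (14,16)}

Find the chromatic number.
χ(G) = 3

Clique number ω(G) = 3 (lower bound: χ ≥ ω).
The clique on [0, 9, 14] has size 3, forcing χ ≥ 3, and the coloring below uses 3 colors, so χ(G) = 3.
A valid 3-coloring: color 1: [14]; color 2: [0, 4, 5, 16]; color 3: [2, 7, 9, 10].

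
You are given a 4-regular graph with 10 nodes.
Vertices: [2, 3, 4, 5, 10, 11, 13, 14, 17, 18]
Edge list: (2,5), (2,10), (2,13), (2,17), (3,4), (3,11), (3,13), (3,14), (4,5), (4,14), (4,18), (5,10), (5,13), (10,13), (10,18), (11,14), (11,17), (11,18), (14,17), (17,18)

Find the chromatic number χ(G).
Clique number ω(G) = 4 (lower bound: χ ≥ ω).
The clique on [2, 5, 10, 13] has size 4, forcing χ ≥ 4, and the coloring below uses 4 colors, so χ(G) = 4.
A valid 4-coloring: color 1: [13, 14, 18]; color 2: [4, 10, 11]; color 3: [2, 3]; color 4: [5, 17].

χ(G) = 4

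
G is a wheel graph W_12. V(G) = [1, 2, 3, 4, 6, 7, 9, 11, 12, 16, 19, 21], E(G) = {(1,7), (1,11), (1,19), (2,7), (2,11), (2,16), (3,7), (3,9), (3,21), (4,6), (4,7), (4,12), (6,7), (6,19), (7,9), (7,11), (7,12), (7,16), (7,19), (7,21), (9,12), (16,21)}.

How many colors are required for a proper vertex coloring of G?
χ(G) = 4

Clique number ω(G) = 3 (lower bound: χ ≥ ω).
Odd cycle [6, 19, 1, 11, 2, 16, 21, 3, 9, 12, 4] needs 3 colors (χ ≥ 3).
Vertex 7 is adjacent to every vertex of [1, 2, 3, 4, 6, 9, 11, 12, 16, 19, 21], which already need 3 colors among themselves, so 7 needs a new color (χ ≥ 4).
The coloring below uses 4 colors, so χ(G) = 4.
A valid 4-coloring: color 1: [7]; color 2: [1, 2, 6, 12, 21]; color 3: [3, 4, 11, 16, 19]; color 4: [9].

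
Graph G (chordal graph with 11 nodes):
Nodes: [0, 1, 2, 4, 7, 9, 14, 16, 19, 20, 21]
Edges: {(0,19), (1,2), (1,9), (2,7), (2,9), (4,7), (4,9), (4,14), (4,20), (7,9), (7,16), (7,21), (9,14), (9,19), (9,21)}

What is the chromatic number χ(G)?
Clique number ω(G) = 3 (lower bound: χ ≥ ω).
The clique on [1, 2, 9] has size 3, forcing χ ≥ 3, and the coloring below uses 3 colors, so χ(G) = 3.
A valid 3-coloring: color 1: [0, 9, 16, 20]; color 2: [1, 7, 14, 19]; color 3: [2, 4, 21].

χ(G) = 3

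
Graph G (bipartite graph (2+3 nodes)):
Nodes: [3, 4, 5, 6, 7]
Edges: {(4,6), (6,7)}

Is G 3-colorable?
Yes, G is 3-colorable

A valid 3-coloring: color 1: [3, 5, 6]; color 2: [4, 7].
(χ(G) = 2 ≤ 3.)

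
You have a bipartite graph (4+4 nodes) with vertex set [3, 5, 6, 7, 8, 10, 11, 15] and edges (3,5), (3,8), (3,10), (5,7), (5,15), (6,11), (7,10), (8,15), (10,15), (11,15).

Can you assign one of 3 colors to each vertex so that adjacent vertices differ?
Yes, G is 3-colorable

A valid 3-coloring: color 1: [3, 6, 7, 15]; color 2: [5, 8, 10, 11].
(χ(G) = 2 ≤ 3.)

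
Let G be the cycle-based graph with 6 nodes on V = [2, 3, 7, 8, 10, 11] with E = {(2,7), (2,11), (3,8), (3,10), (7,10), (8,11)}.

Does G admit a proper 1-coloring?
Edge (8,11) forces its endpoints to differ, so 1 color is not enough.

No, G is not 1-colorable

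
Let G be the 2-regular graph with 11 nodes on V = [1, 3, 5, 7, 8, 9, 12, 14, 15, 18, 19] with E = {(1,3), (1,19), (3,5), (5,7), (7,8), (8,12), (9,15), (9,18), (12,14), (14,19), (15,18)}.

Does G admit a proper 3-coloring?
Yes, G is 3-colorable

A valid 3-coloring: color 1: [3, 7, 9, 12, 19]; color 2: [1, 5, 8, 14, 18]; color 3: [15].
(χ(G) = 3 ≤ 3.)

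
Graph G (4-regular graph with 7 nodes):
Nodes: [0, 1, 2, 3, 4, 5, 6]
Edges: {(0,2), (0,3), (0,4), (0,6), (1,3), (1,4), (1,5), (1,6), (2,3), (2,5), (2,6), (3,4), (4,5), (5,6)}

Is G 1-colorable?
The clique on vertices [0, 2, 3] has size 3 > 1, so it alone needs 3 colors.

No, G is not 1-colorable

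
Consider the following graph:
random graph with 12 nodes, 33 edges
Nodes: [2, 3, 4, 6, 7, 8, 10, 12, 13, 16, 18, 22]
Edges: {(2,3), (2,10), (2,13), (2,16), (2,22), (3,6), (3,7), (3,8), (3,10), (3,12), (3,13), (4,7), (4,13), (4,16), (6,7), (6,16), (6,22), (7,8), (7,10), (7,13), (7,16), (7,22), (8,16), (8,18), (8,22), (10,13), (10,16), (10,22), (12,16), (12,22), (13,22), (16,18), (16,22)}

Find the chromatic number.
Clique number ω(G) = 4 (lower bound: χ ≥ ω).
The clique on [2, 10, 16, 22] has size 4, forcing χ ≥ 4, and the coloring below uses 4 colors, so χ(G) = 4.
A valid 4-coloring: color 1: [13, 16]; color 2: [3, 4, 18, 22]; color 3: [2, 7, 12]; color 4: [6, 8, 10].

χ(G) = 4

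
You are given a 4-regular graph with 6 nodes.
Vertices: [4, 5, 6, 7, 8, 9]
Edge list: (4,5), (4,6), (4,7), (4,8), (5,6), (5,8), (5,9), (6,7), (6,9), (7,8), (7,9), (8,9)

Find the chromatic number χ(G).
χ(G) = 3

Clique number ω(G) = 3 (lower bound: χ ≥ ω).
The clique on [5, 8, 9] has size 3, forcing χ ≥ 3, and the coloring below uses 3 colors, so χ(G) = 3.
A valid 3-coloring: color 1: [5, 7]; color 2: [4, 9]; color 3: [6, 8].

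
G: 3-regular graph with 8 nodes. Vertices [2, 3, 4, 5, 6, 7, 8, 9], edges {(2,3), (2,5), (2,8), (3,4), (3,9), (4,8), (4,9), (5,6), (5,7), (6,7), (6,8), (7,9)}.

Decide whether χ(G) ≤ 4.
Yes, G is 4-colorable

A valid 4-coloring: color 1: [2, 4, 6]; color 2: [5, 8, 9]; color 3: [3, 7].
(χ(G) = 3 ≤ 4.)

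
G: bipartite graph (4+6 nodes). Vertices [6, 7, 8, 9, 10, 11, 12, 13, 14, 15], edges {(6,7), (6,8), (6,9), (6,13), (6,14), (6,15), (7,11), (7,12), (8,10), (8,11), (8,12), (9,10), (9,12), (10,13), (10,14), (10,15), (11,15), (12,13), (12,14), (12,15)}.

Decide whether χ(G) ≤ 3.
Yes, G is 3-colorable

A valid 3-coloring: color 1: [6, 10, 11, 12]; color 2: [7, 8, 9, 13, 14, 15].
(χ(G) = 2 ≤ 3.)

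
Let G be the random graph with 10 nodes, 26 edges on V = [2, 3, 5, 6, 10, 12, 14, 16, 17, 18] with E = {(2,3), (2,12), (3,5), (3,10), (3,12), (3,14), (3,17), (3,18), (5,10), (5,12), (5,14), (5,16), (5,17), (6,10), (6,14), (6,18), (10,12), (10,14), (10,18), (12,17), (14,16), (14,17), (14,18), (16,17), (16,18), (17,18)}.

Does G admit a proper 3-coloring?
The clique on vertices [14, 16, 17, 18] has size 4 > 3, so it alone needs 4 colors.

No, G is not 3-colorable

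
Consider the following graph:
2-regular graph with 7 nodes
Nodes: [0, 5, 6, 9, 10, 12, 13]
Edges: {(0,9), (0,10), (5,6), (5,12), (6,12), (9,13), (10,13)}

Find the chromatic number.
Clique number ω(G) = 3 (lower bound: χ ≥ ω).
The clique on [5, 6, 12] has size 3, forcing χ ≥ 3, and the coloring below uses 3 colors, so χ(G) = 3.
A valid 3-coloring: color 1: [0, 6, 13]; color 2: [5, 9, 10]; color 3: [12].

χ(G) = 3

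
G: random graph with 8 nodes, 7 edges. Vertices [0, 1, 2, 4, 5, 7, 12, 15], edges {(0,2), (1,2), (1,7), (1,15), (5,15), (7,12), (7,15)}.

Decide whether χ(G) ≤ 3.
A valid 3-coloring: color 1: [2, 4, 12, 15]; color 2: [0, 1, 5]; color 3: [7].
(χ(G) = 3 ≤ 3.)

Yes, G is 3-colorable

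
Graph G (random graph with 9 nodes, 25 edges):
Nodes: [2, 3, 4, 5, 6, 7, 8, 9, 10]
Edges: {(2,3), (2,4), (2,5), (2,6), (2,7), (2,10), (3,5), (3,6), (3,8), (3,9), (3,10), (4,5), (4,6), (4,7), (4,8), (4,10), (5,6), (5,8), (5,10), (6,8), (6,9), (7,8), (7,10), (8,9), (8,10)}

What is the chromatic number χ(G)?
Clique number ω(G) = 4 (lower bound: χ ≥ ω).
The clique on [3, 6, 8, 9] has size 4, forcing χ ≥ 4, and the coloring below uses 4 colors, so χ(G) = 4.
A valid 4-coloring: color 1: [2, 8]; color 2: [3, 4]; color 3: [6, 10]; color 4: [5, 7, 9].

χ(G) = 4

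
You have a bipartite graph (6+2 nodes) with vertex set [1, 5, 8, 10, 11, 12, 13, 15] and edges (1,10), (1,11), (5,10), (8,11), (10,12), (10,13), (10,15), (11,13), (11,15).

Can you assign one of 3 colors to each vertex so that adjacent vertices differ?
Yes, G is 3-colorable

A valid 3-coloring: color 1: [10, 11]; color 2: [1, 5, 8, 12, 13, 15].
(χ(G) = 2 ≤ 3.)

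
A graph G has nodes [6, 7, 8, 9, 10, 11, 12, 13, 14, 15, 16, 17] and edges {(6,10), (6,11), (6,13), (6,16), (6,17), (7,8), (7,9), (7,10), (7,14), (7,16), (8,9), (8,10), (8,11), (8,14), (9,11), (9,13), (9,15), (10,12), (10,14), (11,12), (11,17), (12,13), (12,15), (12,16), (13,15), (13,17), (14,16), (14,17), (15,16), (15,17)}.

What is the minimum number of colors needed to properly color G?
Clique number ω(G) = 4 (lower bound: χ ≥ ω).
The clique on [7, 8, 10, 14] has size 4, forcing χ ≥ 4, and the coloring below uses 4 colors, so χ(G) = 4.
A valid 4-coloring: color 1: [7, 11, 13]; color 2: [9, 10, 16, 17]; color 3: [6, 8, 15]; color 4: [12, 14].

χ(G) = 4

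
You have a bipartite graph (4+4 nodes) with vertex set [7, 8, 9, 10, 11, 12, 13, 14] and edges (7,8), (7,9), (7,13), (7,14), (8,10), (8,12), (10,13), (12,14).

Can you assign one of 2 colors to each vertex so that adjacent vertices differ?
Yes, G is 2-colorable

A valid 2-coloring: color 1: [7, 10, 11, 12]; color 2: [8, 9, 13, 14].
(χ(G) = 2 ≤ 2.)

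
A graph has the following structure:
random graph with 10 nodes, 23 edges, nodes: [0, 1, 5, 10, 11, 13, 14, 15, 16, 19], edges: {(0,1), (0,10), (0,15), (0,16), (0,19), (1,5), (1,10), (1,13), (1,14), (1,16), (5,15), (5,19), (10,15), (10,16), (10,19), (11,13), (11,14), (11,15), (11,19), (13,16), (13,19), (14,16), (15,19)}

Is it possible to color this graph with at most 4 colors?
A valid 4-coloring: color 1: [1, 19]; color 2: [15, 16]; color 3: [0, 5, 11]; color 4: [10, 13, 14].
(χ(G) = 4 ≤ 4.)

Yes, G is 4-colorable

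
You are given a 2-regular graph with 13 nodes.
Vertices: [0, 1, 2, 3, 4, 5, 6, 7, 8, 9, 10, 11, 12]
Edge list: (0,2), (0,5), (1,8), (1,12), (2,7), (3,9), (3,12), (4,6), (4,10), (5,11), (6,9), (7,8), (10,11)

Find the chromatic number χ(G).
χ(G) = 3

Clique number ω(G) = 2 (lower bound: χ ≥ ω).
Odd cycle [10, 4, 6, 9, 3, 12, 1, 8, 7, 2, 0, 5, 11] needs 3 colors (χ ≥ 3).
The coloring below uses 3 colors, so χ(G) = 3.
A valid 3-coloring: color 1: [2, 4, 5, 8, 9, 12]; color 2: [0, 1, 3, 6, 7, 11]; color 3: [10].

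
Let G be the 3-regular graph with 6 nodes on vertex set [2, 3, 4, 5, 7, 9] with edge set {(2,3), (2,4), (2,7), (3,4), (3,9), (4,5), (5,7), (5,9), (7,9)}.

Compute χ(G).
Clique number ω(G) = 3 (lower bound: χ ≥ ω).
The clique on [5, 7, 9] has size 3, forcing χ ≥ 3, and the coloring below uses 3 colors, so χ(G) = 3.
A valid 3-coloring: color 1: [3, 7]; color 2: [4, 9]; color 3: [2, 5].

χ(G) = 3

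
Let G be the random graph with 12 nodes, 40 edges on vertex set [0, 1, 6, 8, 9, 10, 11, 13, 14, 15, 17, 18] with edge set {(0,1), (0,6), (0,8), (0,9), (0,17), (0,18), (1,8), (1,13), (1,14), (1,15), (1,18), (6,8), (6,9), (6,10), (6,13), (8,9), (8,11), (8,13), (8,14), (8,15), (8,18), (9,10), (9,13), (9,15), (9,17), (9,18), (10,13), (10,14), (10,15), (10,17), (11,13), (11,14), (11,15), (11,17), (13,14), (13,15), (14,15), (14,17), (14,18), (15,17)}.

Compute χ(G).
χ(G) = 5

Clique number ω(G) = 5 (lower bound: χ ≥ ω).
The clique on [1, 8, 13, 14, 15] has size 5, forcing χ ≥ 5, and the coloring below uses 5 colors, so χ(G) = 5.
A valid 5-coloring: color 1: [8, 10]; color 2: [0, 15]; color 3: [9, 14]; color 4: [13, 17, 18]; color 5: [1, 6, 11].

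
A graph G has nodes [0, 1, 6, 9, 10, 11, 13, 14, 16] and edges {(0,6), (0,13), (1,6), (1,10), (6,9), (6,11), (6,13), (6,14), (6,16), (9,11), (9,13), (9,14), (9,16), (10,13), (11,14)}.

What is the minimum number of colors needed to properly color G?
Clique number ω(G) = 4 (lower bound: χ ≥ ω).
The clique on [6, 9, 11, 14] has size 4, forcing χ ≥ 4, and the coloring below uses 4 colors, so χ(G) = 4.
A valid 4-coloring: color 1: [6, 10]; color 2: [0, 1, 9]; color 3: [11, 13, 16]; color 4: [14].

χ(G) = 4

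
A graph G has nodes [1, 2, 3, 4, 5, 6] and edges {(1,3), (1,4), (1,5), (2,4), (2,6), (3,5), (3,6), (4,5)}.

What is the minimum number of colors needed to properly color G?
χ(G) = 3

Clique number ω(G) = 3 (lower bound: χ ≥ ω).
The clique on [1, 3, 5] has size 3, forcing χ ≥ 3, and the coloring below uses 3 colors, so χ(G) = 3.
A valid 3-coloring: color 1: [3, 4]; color 2: [2, 5]; color 3: [1, 6].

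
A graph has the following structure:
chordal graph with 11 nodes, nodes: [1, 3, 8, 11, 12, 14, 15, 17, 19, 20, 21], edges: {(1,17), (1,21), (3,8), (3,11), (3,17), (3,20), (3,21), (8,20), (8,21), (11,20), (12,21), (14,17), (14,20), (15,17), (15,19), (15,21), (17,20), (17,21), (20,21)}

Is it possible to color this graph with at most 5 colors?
A valid 5-coloring: color 1: [11, 14, 19, 21]; color 2: [8, 12, 17]; color 3: [1, 15, 20]; color 4: [3].
(χ(G) = 4 ≤ 5.)

Yes, G is 5-colorable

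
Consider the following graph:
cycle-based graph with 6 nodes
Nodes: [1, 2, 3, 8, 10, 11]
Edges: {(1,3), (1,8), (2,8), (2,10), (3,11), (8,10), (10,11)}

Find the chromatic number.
χ(G) = 3

Clique number ω(G) = 3 (lower bound: χ ≥ ω).
The clique on [2, 8, 10] has size 3, forcing χ ≥ 3, and the coloring below uses 3 colors, so χ(G) = 3.
A valid 3-coloring: color 1: [8, 11]; color 2: [1, 10]; color 3: [2, 3].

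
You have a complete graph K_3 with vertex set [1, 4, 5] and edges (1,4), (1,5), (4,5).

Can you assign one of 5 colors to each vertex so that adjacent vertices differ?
A valid 5-coloring: color 1: [5]; color 2: [1]; color 3: [4].
(χ(G) = 3 ≤ 5.)

Yes, G is 5-colorable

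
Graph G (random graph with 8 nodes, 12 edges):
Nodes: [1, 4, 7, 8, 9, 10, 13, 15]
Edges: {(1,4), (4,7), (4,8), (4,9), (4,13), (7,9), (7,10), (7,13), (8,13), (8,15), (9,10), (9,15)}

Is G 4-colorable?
Yes, G is 4-colorable

A valid 4-coloring: color 1: [4, 10, 15]; color 2: [1, 7, 8]; color 3: [9, 13].
(χ(G) = 3 ≤ 4.)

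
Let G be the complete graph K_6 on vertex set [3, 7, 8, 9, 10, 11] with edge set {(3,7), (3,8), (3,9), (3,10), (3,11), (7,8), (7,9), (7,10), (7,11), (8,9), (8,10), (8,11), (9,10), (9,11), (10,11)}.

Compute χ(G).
Clique number ω(G) = 6 (lower bound: χ ≥ ω).
The clique on [3, 7, 8, 9, 10, 11] has size 6, forcing χ ≥ 6, and the coloring below uses 6 colors, so χ(G) = 6.
A valid 6-coloring: color 1: [10]; color 2: [8]; color 3: [9]; color 4: [3]; color 5: [7]; color 6: [11].

χ(G) = 6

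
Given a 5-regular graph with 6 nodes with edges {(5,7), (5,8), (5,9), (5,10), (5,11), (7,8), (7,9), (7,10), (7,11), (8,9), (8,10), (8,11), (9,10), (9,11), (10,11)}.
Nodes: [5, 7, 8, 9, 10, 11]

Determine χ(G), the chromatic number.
χ(G) = 6

Clique number ω(G) = 6 (lower bound: χ ≥ ω).
The clique on [5, 7, 8, 9, 10, 11] has size 6, forcing χ ≥ 6, and the coloring below uses 6 colors, so χ(G) = 6.
A valid 6-coloring: color 1: [11]; color 2: [10]; color 3: [9]; color 4: [7]; color 5: [5]; color 6: [8].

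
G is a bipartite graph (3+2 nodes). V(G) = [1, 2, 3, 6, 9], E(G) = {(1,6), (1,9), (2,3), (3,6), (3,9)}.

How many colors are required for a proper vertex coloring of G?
χ(G) = 2

Clique number ω(G) = 2 (lower bound: χ ≥ ω).
The graph is bipartite (no odd cycle), so 2 colors suffice: χ(G) = 2.
A valid 2-coloring: color 1: [1, 3]; color 2: [2, 6, 9].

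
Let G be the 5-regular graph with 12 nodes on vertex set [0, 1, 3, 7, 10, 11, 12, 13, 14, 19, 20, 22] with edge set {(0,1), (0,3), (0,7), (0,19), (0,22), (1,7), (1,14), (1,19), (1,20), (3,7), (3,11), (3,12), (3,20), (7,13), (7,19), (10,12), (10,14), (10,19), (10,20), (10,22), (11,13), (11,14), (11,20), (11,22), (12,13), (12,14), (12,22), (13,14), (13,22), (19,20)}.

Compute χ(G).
χ(G) = 4

Clique number ω(G) = 4 (lower bound: χ ≥ ω).
The clique on [0, 1, 7, 19] has size 4, forcing χ ≥ 4, and the coloring below uses 4 colors, so χ(G) = 4.
A valid 4-coloring: color 1: [7, 14, 20, 22]; color 2: [11, 12, 19]; color 3: [0, 10, 13]; color 4: [1, 3].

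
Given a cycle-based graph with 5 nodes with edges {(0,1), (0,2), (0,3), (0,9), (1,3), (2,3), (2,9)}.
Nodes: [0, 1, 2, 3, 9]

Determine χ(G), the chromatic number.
Clique number ω(G) = 3 (lower bound: χ ≥ ω).
The clique on [0, 1, 3] has size 3, forcing χ ≥ 3, and the coloring below uses 3 colors, so χ(G) = 3.
A valid 3-coloring: color 1: [0]; color 2: [3, 9]; color 3: [1, 2].

χ(G) = 3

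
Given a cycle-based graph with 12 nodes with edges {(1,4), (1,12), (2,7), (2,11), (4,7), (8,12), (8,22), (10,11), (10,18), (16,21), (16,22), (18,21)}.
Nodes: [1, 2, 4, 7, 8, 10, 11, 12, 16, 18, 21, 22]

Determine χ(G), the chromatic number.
χ(G) = 2

Clique number ω(G) = 2 (lower bound: χ ≥ ω).
The graph is bipartite (no odd cycle), so 2 colors suffice: χ(G) = 2.
A valid 2-coloring: color 1: [1, 7, 8, 11, 16, 18]; color 2: [2, 4, 10, 12, 21, 22].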